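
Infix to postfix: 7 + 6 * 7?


* has higher precedence, evaluate 6*7 first
Postfix: 7 6 7 * +


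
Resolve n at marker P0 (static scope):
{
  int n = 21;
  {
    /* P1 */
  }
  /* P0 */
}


n declared in the same block as P0
n = 21


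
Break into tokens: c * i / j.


Scan left to right, longest-match per lexeme
Tokens: ID(c), OP(*), ID(i), OP(/), ID(j)


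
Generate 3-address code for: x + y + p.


Break into single-operator statements:
t1 = x + y
t2 = t1 + p


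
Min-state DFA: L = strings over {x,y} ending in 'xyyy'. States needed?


Track the longest suffix of input matching a prefix of 'xyyy': 5 classes (prefixes of length 0..4)
Minimal DFA: 5 states


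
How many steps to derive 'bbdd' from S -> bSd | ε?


Derivation: S => bSd => bbSdd => bbdd
Steps: 3


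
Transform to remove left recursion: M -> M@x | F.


Left-recursive alternatives: M@x; non-recursive: F
Introduce M': M -> FM', M' -> @xM' | ε


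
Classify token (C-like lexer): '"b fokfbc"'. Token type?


Pattern: double-quoted sequence
Type: STRING_LITERAL


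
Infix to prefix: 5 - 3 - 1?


left-to-right (same/higher precedence on left): tree is (- (- 5 3) 1)
Prefix: - - 5 3 1


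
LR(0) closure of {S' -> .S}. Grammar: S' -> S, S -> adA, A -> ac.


Start: S' -> .S
For each item with dot before a nonterminal B, add B -> .γ for every B-production
Closure: [S' -> .S, S -> .adA]


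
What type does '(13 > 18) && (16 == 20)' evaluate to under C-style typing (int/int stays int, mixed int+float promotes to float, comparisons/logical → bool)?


Operand types: bool && bool
Rule: logical operators take bool operands and yield bool
Result type: bool


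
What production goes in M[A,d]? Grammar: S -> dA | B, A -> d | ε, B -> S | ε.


For [A, d]: 'd' ∈ FIRST(d)
Entry: A -> d


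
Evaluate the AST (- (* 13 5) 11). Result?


Evaluate inner: (* 13 5) = 65
Evaluate root: (- 65 11) = 54
Result: 54


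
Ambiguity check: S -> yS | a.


right-linear, alternatives start with distinct terminals 'y' vs 'a': unique leftmost derivation
Unambiguous


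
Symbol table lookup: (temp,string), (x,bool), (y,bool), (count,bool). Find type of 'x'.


Lookup 'x' → type bool


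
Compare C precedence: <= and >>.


'>>' is shift (level 8); '<=' is relational (level 7)
Higher level binds tighter
'>>' has higher precedence than '<='


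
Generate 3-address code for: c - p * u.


Break into single-operator statements:
t1 = p * u
t2 = c - t1


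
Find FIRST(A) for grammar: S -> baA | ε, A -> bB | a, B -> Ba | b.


Per alternative of A: FIRST(bB) = {b}; FIRST(a) = {a}
FIRST(A) = {a, b}


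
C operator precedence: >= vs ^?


'>=' is relational (level 7); '^' is bitwise XOR (level 4)
Higher level binds tighter
'>=' has higher precedence than '^'


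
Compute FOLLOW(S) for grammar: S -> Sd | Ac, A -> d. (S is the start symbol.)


$ ∈ FOLLOW(S). For each A -> αBβ: add FIRST(β)\{ε} to FOLLOW(B); if β nullable, add FOLLOW(A).
FOLLOW(S) = {$, d}


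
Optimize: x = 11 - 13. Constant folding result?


11 - 13 = -2 at compile time
Optimized: x = -2


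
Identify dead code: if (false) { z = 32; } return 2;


condition is constant false, so the whole block is unreachable
Dead: 'if (false) { z = 32; }'


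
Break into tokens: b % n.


Scan left to right, longest-match per lexeme
Tokens: ID(b), OP(%), ID(n)


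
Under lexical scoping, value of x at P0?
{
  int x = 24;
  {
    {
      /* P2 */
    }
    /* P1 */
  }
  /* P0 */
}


x declared in the same block as P0
x = 24


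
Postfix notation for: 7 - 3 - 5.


Left to right (same or higher precedence on left)
Postfix: 7 3 - 5 -


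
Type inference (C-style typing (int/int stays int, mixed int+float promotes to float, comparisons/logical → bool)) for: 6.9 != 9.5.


Operand types: float != float
Rule: comparison yields bool
Result type: bool


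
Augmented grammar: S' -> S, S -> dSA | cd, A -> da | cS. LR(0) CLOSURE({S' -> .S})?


Start: S' -> .S
For each item with dot before a nonterminal B, add B -> .γ for every B-production
Closure: [S' -> .S, S -> .dSA, S -> .cd]


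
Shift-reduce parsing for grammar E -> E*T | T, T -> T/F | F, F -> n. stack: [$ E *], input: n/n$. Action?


no handle ('E*' is not any RHS); shift 'n'
Action: shift


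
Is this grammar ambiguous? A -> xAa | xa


balanced x^n…a^n: each string has a unique parse
Unambiguous


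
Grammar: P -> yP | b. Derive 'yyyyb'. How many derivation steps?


Derivation: P => yP => yyP => yyyP => yyyyP => yyyyb
Steps: 5


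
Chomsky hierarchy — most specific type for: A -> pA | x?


Right-linear: every RHS is a terminal or a terminal followed by one nonterminal
Classification: Type 3 (Regular)


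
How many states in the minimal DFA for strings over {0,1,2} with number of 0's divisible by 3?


Track (count of 0) mod 3: states 0..2, accept at 0
Minimal DFA: 3 states


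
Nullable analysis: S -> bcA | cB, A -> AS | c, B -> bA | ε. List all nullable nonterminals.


A nonterminal is nullable iff some alternative derives ε (directly, or every symbol in it is nullable)
Nullable: {B}


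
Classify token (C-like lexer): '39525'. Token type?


Pattern: digits only
Type: INTEGER_LITERAL


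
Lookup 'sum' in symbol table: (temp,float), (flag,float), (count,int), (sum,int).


Lookup 'sum' → type int


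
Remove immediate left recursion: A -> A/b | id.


Left-recursive alternatives: A/b; non-recursive: id
Introduce A': A -> idA', A' -> /bA' | ε


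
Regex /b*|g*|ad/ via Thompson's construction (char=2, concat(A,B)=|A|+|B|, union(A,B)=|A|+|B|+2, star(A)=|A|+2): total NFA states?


Syntax tree has 4 char leaf(s), 2 union(s), 2 star(s)
chars contribute 4×2 = 8; each union adds +2; each star adds +2
Total: 8 + 4 + 4 = 16 states


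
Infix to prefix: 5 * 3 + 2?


left-to-right (same/higher precedence on left): tree is (+ (* 5 3) 2)
Prefix: + * 5 3 2


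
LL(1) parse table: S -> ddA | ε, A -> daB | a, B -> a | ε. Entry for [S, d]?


For [S, d]: 'd' ∈ FIRST(ddA)
Entry: S -> ddA


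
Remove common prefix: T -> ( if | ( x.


Common prefix: '('
Factored: T -> ( T', T' -> if | x


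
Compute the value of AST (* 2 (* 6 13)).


Evaluate inner: (* 6 13) = 78
Evaluate root: (* 2 78) = 156
Result: 156


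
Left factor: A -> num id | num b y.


Common prefix: 'num'
Factored: A -> num A', A' -> id | b y


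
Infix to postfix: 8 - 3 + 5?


Left to right (same or higher precedence on left)
Postfix: 8 3 - 5 +


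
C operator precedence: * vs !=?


'*' is multiplicative (level 10); '!=' is equality (level 6)
Higher level binds tighter
'*' has higher precedence than '!='


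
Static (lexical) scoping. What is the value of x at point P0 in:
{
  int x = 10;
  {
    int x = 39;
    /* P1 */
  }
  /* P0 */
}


x declared in the same block as P0
x = 10


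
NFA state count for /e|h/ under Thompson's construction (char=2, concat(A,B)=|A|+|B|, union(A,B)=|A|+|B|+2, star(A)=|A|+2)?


Syntax tree has 2 char leaf(s), 1 union(s), 0 star(s)
chars contribute 2×2 = 4; each union adds +2; each star adds +2
Total: 4 + 2 + 0 = 6 states


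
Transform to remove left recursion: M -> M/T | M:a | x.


Left-recursive alternatives: M/T, M:a; non-recursive: x
Introduce M': M -> xM', M' -> /TM' | :aM' | ε


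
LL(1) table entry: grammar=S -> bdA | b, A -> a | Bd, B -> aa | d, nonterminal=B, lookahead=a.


For [B, a]: 'a' ∈ FIRST(aa)
Entry: B -> aa


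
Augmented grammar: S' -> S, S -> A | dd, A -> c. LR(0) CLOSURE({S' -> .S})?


Start: S' -> .S
For each item with dot before a nonterminal B, add B -> .γ for every B-production
Closure: [S' -> .S, S -> .A, S -> .dd, A -> .c]


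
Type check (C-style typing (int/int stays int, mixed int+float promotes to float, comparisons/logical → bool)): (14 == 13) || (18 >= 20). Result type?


Operand types: bool || bool
Rule: logical operators take bool operands and yield bool
Result type: bool


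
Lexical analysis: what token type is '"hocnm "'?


Pattern: double-quoted sequence
Type: STRING_LITERAL


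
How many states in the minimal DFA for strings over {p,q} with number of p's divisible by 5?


Track (count of p) mod 5: states 0..4, accept at 0
Minimal DFA: 5 states


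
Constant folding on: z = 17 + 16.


17 + 16 = 33 at compile time
Optimized: z = 33


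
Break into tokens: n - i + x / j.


Scan left to right, longest-match per lexeme
Tokens: ID(n), OP(-), ID(i), OP(+), ID(x), OP(/), ID(j)


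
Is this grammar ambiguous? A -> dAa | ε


balanced d^n…a^n: each string has a unique parse
Unambiguous


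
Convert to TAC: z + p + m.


Break into single-operator statements:
t1 = z + p
t2 = t1 + m


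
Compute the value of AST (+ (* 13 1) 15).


Evaluate inner: (* 13 1) = 13
Evaluate root: (+ 13 15) = 28
Result: 28


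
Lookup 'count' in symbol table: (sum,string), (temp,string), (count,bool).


Lookup 'count' → type bool


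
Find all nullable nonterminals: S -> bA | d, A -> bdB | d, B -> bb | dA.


A nonterminal is nullable iff some alternative derives ε (directly, or every symbol in it is nullable)
Nullable: {}


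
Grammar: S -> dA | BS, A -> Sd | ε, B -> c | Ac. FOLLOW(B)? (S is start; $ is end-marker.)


$ ∈ FOLLOW(S). For each A -> αBβ: add FIRST(β)\{ε} to FOLLOW(B); if β nullable, add FOLLOW(A).
FOLLOW(B) = {c, d}


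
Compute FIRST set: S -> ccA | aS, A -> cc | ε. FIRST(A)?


Per alternative of A: FIRST(cc) = {c}; FIRST(ε) = {ε}
FIRST(A) = {c, ε}


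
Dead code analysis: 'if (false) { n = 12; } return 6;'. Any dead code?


condition is constant false, so the whole block is unreachable
Dead: 'if (false) { n = 12; }'


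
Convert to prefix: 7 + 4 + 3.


left-to-right (same/higher precedence on left): tree is (+ (+ 7 4) 3)
Prefix: + + 7 4 3


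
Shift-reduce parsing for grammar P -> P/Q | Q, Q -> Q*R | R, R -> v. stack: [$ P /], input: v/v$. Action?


no handle ('P/' is not any RHS); shift 'v'
Action: shift


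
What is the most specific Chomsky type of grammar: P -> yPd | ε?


Single nonterminal LHS, but y^n d^n is not regular
Classification: Type 2 (Context-Free)


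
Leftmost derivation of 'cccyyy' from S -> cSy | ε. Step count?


Derivation: S => cSy => ccSyy => cccSyyy => cccyyy
Steps: 4


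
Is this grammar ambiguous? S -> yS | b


right-linear, alternatives start with distinct terminals 'y' vs 'b': unique leftmost derivation
Unambiguous


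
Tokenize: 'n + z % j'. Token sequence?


Scan left to right, longest-match per lexeme
Tokens: ID(n), OP(+), ID(z), OP(%), ID(j)


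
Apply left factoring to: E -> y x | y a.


Common prefix: 'y'
Factored: E -> y E', E' -> x | a


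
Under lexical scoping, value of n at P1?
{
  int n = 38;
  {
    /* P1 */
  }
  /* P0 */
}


P1's block does not declare n; resolves to the enclosing declaration at depth 0
n = 38


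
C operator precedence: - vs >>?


'-' is additive (level 9); '>>' is shift (level 8)
Higher level binds tighter
'-' has higher precedence than '>>'


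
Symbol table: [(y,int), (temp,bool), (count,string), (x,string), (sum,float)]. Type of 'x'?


Lookup 'x' → type string


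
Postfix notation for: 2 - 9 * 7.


* has higher precedence, evaluate 9*7 first
Postfix: 2 9 7 * -


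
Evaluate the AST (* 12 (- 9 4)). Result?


Evaluate inner: (- 9 4) = 5
Evaluate root: (* 12 5) = 60
Result: 60


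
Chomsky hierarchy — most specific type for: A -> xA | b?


Right-linear: every RHS is a terminal or a terminal followed by one nonterminal
Classification: Type 3 (Regular)


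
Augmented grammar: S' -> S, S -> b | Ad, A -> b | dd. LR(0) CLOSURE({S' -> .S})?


Start: S' -> .S
For each item with dot before a nonterminal B, add B -> .γ for every B-production
Closure: [S' -> .S, S -> .b, S -> .Ad, A -> .b, A -> .dd]


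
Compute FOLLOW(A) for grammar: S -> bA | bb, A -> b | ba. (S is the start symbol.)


$ ∈ FOLLOW(S). For each A -> αBβ: add FIRST(β)\{ε} to FOLLOW(B); if β nullable, add FOLLOW(A).
FOLLOW(A) = {$}


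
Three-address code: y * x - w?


Break into single-operator statements:
t1 = y * x
t2 = t1 - w


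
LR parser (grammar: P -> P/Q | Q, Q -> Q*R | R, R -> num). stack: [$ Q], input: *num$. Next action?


shift '*' to continue Q -> Q*R
Action: shift


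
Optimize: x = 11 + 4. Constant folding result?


11 + 4 = 15 at compile time
Optimized: x = 15


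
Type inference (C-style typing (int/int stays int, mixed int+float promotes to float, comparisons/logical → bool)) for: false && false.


Operand types: bool && bool
Rule: logical operators take bool operands and yield bool
Result type: bool


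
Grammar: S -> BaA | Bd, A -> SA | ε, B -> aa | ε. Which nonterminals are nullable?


A nonterminal is nullable iff some alternative derives ε (directly, or every symbol in it is nullable)
Nullable: {A, B}


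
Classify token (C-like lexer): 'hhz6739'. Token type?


Pattern: letter/underscore followed by alphanumerics, not a keyword
Type: IDENTIFIER


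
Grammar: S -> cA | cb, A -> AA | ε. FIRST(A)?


Per alternative of A: FIRST(AA) = {ε}; FIRST(ε) = {ε}
FIRST(A) = {ε}


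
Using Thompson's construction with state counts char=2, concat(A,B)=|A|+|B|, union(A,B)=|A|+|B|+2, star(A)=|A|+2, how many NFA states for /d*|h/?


Syntax tree has 2 char leaf(s), 1 union(s), 1 star(s)
chars contribute 2×2 = 4; each union adds +2; each star adds +2
Total: 4 + 2 + 2 = 8 states


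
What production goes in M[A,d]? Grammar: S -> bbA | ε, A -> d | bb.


For [A, d]: 'd' ∈ FIRST(d)
Entry: A -> d


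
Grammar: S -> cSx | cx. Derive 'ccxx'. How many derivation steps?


Derivation: S => cSx => ccxx
Steps: 2


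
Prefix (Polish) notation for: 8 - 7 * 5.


'*' binds tighter: tree is (- 8 (* 7 5))
Prefix: - 8 * 7 5


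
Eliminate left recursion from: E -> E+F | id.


Left-recursive alternatives: E+F; non-recursive: id
Introduce E': E -> idE', E' -> +FE' | ε


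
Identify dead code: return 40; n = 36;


statement follows a return and is unreachable
Dead: 'n = 36'


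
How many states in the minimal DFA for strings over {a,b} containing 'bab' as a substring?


KMP-style automaton: 3 progress states + 1 absorbing accept = 4
Minimal DFA: 4 states


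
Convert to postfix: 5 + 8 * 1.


* has higher precedence, evaluate 8*1 first
Postfix: 5 8 1 * +


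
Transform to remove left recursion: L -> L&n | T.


Left-recursive alternatives: L&n; non-recursive: T
Introduce L': L -> TL', L' -> &nL' | ε


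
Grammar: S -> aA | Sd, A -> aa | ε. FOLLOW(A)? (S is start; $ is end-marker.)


$ ∈ FOLLOW(S). For each A -> αBβ: add FIRST(β)\{ε} to FOLLOW(B); if β nullable, add FOLLOW(A).
FOLLOW(A) = {$, d}


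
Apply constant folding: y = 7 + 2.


7 + 2 = 9 at compile time
Optimized: y = 9


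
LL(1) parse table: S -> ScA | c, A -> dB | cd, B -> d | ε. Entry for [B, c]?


For [B, c]: ε is nullable and 'c' ∈ FOLLOW(B)
Entry: B -> ε


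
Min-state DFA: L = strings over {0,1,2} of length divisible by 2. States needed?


Track length mod 2: states 0..1, accept at 0
Minimal DFA: 2 states


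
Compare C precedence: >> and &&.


'>>' is shift (level 8); '&&' is logical AND (level 2)
Higher level binds tighter
'>>' has higher precedence than '&&'


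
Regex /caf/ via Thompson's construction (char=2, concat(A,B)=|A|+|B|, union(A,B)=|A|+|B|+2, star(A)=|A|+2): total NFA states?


Syntax tree has 3 char leaf(s), 0 union(s), 0 star(s)
chars contribute 3×2 = 6; each union adds +2; each star adds +2
Total: 6 + 0 + 0 = 6 states


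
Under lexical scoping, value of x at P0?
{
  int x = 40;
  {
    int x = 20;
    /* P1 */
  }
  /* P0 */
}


x declared in the same block as P0
x = 40


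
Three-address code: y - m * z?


Break into single-operator statements:
t1 = m * z
t2 = y - t1


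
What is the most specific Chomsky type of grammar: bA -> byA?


LHS has context (more than one symbol) and |LHS| ≤ |RHS|
Classification: Type 1 (Context-Sensitive)


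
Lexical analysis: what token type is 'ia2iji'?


Pattern: letter/underscore followed by alphanumerics, not a keyword
Type: IDENTIFIER


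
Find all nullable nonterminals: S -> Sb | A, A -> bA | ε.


A nonterminal is nullable iff some alternative derives ε (directly, or every symbol in it is nullable)
Nullable: {A, S}


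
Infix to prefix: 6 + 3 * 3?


'*' binds tighter: tree is (+ 6 (* 3 3))
Prefix: + 6 * 3 3


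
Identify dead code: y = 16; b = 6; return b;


y is assigned but never read
Dead: 'y = 16'


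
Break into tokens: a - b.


Scan left to right, longest-match per lexeme
Tokens: ID(a), OP(-), ID(b)


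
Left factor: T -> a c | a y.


Common prefix: 'a'
Factored: T -> a T', T' -> c | y


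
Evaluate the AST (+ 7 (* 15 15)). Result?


Evaluate inner: (* 15 15) = 225
Evaluate root: (+ 7 225) = 232
Result: 232


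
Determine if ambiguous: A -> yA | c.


right-linear, alternatives start with distinct terminals 'y' vs 'c': unique leftmost derivation
Unambiguous


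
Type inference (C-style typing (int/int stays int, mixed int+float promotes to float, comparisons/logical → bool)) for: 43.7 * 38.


Operand types: float * int
Rule: mixed int/float promotes to float; int/int stays int
Result type: float


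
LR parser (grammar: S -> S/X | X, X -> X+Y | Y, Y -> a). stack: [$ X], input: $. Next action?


lookahead ∉ {+} so X won't extend; reduce S -> X
Action: reduce (S -> X)


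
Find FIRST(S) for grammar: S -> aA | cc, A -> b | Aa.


Per alternative of S: FIRST(aA) = {a}; FIRST(cc) = {c}
FIRST(S) = {a, c}


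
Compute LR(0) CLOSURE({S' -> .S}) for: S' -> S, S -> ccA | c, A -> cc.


Start: S' -> .S
For each item with dot before a nonterminal B, add B -> .γ for every B-production
Closure: [S' -> .S, S -> .ccA, S -> .c]


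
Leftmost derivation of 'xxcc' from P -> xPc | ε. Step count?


Derivation: P => xPc => xxPcc => xxcc
Steps: 3


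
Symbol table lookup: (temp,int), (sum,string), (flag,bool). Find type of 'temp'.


Lookup 'temp' → type int


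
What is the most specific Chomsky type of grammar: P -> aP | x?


Right-linear: every RHS is a terminal or a terminal followed by one nonterminal
Classification: Type 3 (Regular)


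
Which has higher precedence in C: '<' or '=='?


'<' is relational (level 7); '==' is equality (level 6)
Higher level binds tighter
'<' has higher precedence than '=='


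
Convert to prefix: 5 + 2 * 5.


'*' binds tighter: tree is (+ 5 (* 2 5))
Prefix: + 5 * 2 5


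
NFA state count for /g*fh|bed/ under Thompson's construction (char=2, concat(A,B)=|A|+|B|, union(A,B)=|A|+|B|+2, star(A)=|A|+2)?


Syntax tree has 6 char leaf(s), 1 union(s), 1 star(s)
chars contribute 6×2 = 12; each union adds +2; each star adds +2
Total: 12 + 2 + 2 = 16 states


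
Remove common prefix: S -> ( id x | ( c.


Common prefix: '('
Factored: S -> ( S', S' -> id x | c


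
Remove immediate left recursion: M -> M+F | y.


Left-recursive alternatives: M+F; non-recursive: y
Introduce M': M -> yM', M' -> +FM' | ε


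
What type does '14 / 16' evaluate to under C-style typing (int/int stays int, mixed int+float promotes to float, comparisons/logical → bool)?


Operand types: int / int
Rule: mixed int/float promotes to float; int/int stays int
Result type: int


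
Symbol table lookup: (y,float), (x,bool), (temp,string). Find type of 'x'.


Lookup 'x' → type bool


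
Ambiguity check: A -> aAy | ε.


balanced a^n…y^n: each string has a unique parse
Unambiguous


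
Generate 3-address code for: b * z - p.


Break into single-operator statements:
t1 = b * z
t2 = t1 - p


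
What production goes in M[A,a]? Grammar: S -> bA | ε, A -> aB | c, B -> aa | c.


For [A, a]: 'a' ∈ FIRST(aB)
Entry: A -> aB


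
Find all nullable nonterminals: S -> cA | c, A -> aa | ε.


A nonterminal is nullable iff some alternative derives ε (directly, or every symbol in it is nullable)
Nullable: {A}


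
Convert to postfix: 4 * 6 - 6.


Left to right (same or higher precedence on left)
Postfix: 4 6 * 6 -


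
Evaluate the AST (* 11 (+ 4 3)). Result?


Evaluate inner: (+ 4 3) = 7
Evaluate root: (* 11 7) = 77
Result: 77


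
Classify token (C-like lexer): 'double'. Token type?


Pattern: reserved word
Type: KEYWORD


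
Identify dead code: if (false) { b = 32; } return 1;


condition is constant false, so the whole block is unreachable
Dead: 'if (false) { b = 32; }'


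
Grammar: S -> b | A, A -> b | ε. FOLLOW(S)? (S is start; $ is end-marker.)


$ ∈ FOLLOW(S). For each A -> αBβ: add FIRST(β)\{ε} to FOLLOW(B); if β nullable, add FOLLOW(A).
FOLLOW(S) = {$}


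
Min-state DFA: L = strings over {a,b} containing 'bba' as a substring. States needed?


KMP-style automaton: 3 progress states + 1 absorbing accept = 4
Minimal DFA: 4 states


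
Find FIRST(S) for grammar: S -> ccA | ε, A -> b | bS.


Per alternative of S: FIRST(ccA) = {c}; FIRST(ε) = {ε}
FIRST(S) = {c, ε}


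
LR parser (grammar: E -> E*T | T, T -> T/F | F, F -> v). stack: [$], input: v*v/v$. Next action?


no handle on stack; shift 'v'
Action: shift


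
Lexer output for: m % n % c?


Scan left to right, longest-match per lexeme
Tokens: ID(m), OP(%), ID(n), OP(%), ID(c)


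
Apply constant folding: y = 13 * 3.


13 * 3 = 39 at compile time
Optimized: y = 39


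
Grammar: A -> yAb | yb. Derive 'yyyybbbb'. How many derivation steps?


Derivation: A => yAb => yyAbb => yyyAbbb => yyyybbbb
Steps: 4


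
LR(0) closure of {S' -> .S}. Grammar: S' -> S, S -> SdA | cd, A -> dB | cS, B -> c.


Start: S' -> .S
For each item with dot before a nonterminal B, add B -> .γ for every B-production
Closure: [S' -> .S, S -> .SdA, S -> .cd]


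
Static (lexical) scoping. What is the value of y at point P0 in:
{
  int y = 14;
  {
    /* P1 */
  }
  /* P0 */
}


y declared in the same block as P0
y = 14


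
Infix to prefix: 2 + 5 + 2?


left-to-right (same/higher precedence on left): tree is (+ (+ 2 5) 2)
Prefix: + + 2 5 2


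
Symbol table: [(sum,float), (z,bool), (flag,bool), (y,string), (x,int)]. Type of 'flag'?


Lookup 'flag' → type bool


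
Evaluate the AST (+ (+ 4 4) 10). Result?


Evaluate inner: (+ 4 4) = 8
Evaluate root: (+ 8 10) = 18
Result: 18


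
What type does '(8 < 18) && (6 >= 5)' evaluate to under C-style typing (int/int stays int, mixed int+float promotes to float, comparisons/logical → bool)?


Operand types: bool && bool
Rule: logical operators take bool operands and yield bool
Result type: bool


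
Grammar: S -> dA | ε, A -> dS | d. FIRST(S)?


Per alternative of S: FIRST(dA) = {d}; FIRST(ε) = {ε}
FIRST(S) = {d, ε}


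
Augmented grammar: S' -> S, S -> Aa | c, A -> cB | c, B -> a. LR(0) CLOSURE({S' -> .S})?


Start: S' -> .S
For each item with dot before a nonterminal B, add B -> .γ for every B-production
Closure: [S' -> .S, S -> .Aa, S -> .c, A -> .cB, A -> .c]


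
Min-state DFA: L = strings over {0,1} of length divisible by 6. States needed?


Track length mod 6: states 0..5, accept at 0
Minimal DFA: 6 states


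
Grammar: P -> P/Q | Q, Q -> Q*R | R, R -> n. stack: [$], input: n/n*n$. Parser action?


no handle on stack; shift 'n'
Action: shift


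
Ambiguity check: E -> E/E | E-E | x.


'x/x-x' has two parse trees (no precedence encoded between / and -)
Ambiguous


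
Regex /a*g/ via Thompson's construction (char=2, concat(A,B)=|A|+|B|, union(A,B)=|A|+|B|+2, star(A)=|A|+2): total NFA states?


Syntax tree has 2 char leaf(s), 0 union(s), 1 star(s)
chars contribute 2×2 = 4; each union adds +2; each star adds +2
Total: 4 + 0 + 2 = 6 states


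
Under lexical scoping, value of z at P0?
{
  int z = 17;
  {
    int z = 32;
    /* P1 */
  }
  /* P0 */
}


z declared in the same block as P0
z = 17


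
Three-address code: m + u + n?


Break into single-operator statements:
t1 = m + u
t2 = t1 + n


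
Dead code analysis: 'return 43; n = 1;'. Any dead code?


statement follows a return and is unreachable
Dead: 'n = 1'


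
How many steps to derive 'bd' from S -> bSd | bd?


Derivation: S => bd
Steps: 1


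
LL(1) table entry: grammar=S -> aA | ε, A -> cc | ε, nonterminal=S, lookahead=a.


For [S, a]: 'a' ∈ FIRST(aA)
Entry: S -> aA


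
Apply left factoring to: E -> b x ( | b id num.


Common prefix: 'b'
Factored: E -> b E', E' -> x ( | id num


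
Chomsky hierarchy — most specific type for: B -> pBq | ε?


Single nonterminal LHS, but p^n q^n is not regular
Classification: Type 2 (Context-Free)


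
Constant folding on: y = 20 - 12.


20 - 12 = 8 at compile time
Optimized: y = 8


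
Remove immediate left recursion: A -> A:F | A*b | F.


Left-recursive alternatives: A:F, A*b; non-recursive: F
Introduce A': A -> FA', A' -> :FA' | *bA' | ε


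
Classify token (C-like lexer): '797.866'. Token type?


Pattern: digits with a decimal point
Type: FLOAT_LITERAL


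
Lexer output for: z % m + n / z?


Scan left to right, longest-match per lexeme
Tokens: ID(z), OP(%), ID(m), OP(+), ID(n), OP(/), ID(z)


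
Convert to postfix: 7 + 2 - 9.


Left to right (same or higher precedence on left)
Postfix: 7 2 + 9 -


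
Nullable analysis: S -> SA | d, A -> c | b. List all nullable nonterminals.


A nonterminal is nullable iff some alternative derives ε (directly, or every symbol in it is nullable)
Nullable: {}


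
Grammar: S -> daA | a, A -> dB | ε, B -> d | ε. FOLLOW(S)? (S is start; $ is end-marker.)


$ ∈ FOLLOW(S). For each A -> αBβ: add FIRST(β)\{ε} to FOLLOW(B); if β nullable, add FOLLOW(A).
FOLLOW(S) = {$}


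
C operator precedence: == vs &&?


'==' is equality (level 6); '&&' is logical AND (level 2)
Higher level binds tighter
'==' has higher precedence than '&&'


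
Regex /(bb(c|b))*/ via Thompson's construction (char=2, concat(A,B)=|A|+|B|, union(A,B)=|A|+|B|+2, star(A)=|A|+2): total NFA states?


Syntax tree has 4 char leaf(s), 1 union(s), 1 star(s)
chars contribute 4×2 = 8; each union adds +2; each star adds +2
Total: 8 + 2 + 2 = 12 states


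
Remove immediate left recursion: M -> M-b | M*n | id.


Left-recursive alternatives: M-b, M*n; non-recursive: id
Introduce M': M -> idM', M' -> -bM' | *nM' | ε


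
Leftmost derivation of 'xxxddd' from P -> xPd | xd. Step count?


Derivation: P => xPd => xxPdd => xxxddd
Steps: 3


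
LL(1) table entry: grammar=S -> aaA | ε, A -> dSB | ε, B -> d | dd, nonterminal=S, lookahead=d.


For [S, d]: ε is nullable and 'd' ∈ FOLLOW(S)
Entry: S -> ε


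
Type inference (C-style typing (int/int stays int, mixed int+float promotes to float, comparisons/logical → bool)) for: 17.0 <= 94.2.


Operand types: float <= float
Rule: comparison yields bool
Result type: bool


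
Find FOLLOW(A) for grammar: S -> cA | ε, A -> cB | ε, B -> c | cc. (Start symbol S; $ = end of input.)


$ ∈ FOLLOW(S). For each A -> αBβ: add FIRST(β)\{ε} to FOLLOW(B); if β nullable, add FOLLOW(A).
FOLLOW(A) = {$}


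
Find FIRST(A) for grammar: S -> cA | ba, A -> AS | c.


Per alternative of A: FIRST(AS) = {c}; FIRST(c) = {c}
FIRST(A) = {c}


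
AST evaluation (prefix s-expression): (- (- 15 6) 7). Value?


Evaluate inner: (- 15 6) = 9
Evaluate root: (- 9 7) = 2
Result: 2


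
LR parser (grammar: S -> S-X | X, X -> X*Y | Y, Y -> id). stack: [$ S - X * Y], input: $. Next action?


handle 'X*Y' on top
Action: reduce (X -> X*Y)


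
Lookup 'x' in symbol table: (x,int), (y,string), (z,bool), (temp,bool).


Lookup 'x' → type int


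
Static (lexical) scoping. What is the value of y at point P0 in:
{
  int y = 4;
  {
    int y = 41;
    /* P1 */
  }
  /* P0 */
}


y declared in the same block as P0
y = 4


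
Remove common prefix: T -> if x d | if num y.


Common prefix: 'if'
Factored: T -> if T', T' -> x d | num y


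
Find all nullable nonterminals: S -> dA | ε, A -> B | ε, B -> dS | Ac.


A nonterminal is nullable iff some alternative derives ε (directly, or every symbol in it is nullable)
Nullable: {A, S}


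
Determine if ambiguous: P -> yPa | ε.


balanced y^n…a^n: each string has a unique parse
Unambiguous


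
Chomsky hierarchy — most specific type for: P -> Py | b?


Left-linear: every RHS is a terminal or one nonterminal followed by a terminal
Classification: Type 3 (Regular)


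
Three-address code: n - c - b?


Break into single-operator statements:
t1 = n - c
t2 = t1 - b


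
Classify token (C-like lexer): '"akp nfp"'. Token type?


Pattern: double-quoted sequence
Type: STRING_LITERAL


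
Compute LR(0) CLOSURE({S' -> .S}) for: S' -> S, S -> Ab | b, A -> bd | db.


Start: S' -> .S
For each item with dot before a nonterminal B, add B -> .γ for every B-production
Closure: [S' -> .S, S -> .Ab, S -> .b, A -> .bd, A -> .db]


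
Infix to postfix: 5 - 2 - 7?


Left to right (same or higher precedence on left)
Postfix: 5 2 - 7 -


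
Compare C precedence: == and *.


'*' is multiplicative (level 10); '==' is equality (level 6)
Higher level binds tighter
'*' has higher precedence than '=='


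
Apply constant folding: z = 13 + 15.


13 + 15 = 28 at compile time
Optimized: z = 28


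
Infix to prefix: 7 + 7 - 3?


left-to-right (same/higher precedence on left): tree is (- (+ 7 7) 3)
Prefix: - + 7 7 3


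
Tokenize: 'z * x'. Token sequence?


Scan left to right, longest-match per lexeme
Tokens: ID(z), OP(*), ID(x)


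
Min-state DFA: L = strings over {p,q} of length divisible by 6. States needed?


Track length mod 6: states 0..5, accept at 0
Minimal DFA: 6 states


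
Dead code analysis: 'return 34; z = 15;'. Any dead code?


statement follows a return and is unreachable
Dead: 'z = 15'


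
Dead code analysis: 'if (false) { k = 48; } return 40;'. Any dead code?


condition is constant false, so the whole block is unreachable
Dead: 'if (false) { k = 48; }'


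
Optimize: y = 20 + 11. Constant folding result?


20 + 11 = 31 at compile time
Optimized: y = 31


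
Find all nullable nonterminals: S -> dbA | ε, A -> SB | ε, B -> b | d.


A nonterminal is nullable iff some alternative derives ε (directly, or every symbol in it is nullable)
Nullable: {A, S}


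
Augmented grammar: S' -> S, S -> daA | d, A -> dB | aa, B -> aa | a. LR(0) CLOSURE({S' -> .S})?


Start: S' -> .S
For each item with dot before a nonterminal B, add B -> .γ for every B-production
Closure: [S' -> .S, S -> .daA, S -> .d]


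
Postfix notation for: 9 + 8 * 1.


* has higher precedence, evaluate 8*1 first
Postfix: 9 8 1 * +


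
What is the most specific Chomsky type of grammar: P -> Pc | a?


Left-linear: every RHS is a terminal or one nonterminal followed by a terminal
Classification: Type 3 (Regular)


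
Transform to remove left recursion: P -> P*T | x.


Left-recursive alternatives: P*T; non-recursive: x
Introduce P': P -> xP', P' -> *TP' | ε


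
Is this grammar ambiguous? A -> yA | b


right-linear, alternatives start with distinct terminals 'y' vs 'b': unique leftmost derivation
Unambiguous


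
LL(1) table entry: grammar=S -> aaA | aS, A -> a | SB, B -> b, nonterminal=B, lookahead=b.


For [B, b]: 'b' ∈ FIRST(b)
Entry: B -> b


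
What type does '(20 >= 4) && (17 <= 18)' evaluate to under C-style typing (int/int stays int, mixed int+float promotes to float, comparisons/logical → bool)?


Operand types: bool && bool
Rule: logical operators take bool operands and yield bool
Result type: bool


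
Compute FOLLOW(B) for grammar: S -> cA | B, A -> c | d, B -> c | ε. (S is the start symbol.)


$ ∈ FOLLOW(S). For each A -> αBβ: add FIRST(β)\{ε} to FOLLOW(B); if β nullable, add FOLLOW(A).
FOLLOW(B) = {$}


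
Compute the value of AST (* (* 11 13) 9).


Evaluate inner: (* 11 13) = 143
Evaluate root: (* 143 9) = 1287
Result: 1287


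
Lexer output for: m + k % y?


Scan left to right, longest-match per lexeme
Tokens: ID(m), OP(+), ID(k), OP(%), ID(y)


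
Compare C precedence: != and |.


'!=' is equality (level 6); '|' is bitwise OR (level 3)
Higher level binds tighter
'!=' has higher precedence than '|'


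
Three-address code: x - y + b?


Break into single-operator statements:
t1 = x - y
t2 = t1 + b


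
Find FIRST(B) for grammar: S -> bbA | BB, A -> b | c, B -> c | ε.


Per alternative of B: FIRST(c) = {c}; FIRST(ε) = {ε}
FIRST(B) = {c, ε}


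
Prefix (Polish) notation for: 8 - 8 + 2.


left-to-right (same/higher precedence on left): tree is (+ (- 8 8) 2)
Prefix: + - 8 8 2


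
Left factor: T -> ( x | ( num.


Common prefix: '('
Factored: T -> ( T', T' -> x | num


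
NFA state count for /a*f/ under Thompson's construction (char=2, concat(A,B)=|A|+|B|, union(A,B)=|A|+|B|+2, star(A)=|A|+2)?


Syntax tree has 2 char leaf(s), 0 union(s), 1 star(s)
chars contribute 2×2 = 4; each union adds +2; each star adds +2
Total: 4 + 0 + 2 = 6 states


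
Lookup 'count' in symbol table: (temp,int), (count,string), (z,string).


Lookup 'count' → type string


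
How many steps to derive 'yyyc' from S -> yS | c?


Derivation: S => yS => yyS => yyyS => yyyc
Steps: 4


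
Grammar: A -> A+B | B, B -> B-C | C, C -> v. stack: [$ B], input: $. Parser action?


lookahead ∉ {-} so B won't extend; reduce A -> B
Action: reduce (A -> B)


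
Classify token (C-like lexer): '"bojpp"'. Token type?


Pattern: double-quoted sequence
Type: STRING_LITERAL


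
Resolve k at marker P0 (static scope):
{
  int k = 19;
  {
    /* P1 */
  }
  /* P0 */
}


k declared in the same block as P0
k = 19


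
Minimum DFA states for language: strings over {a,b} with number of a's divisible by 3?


Track (count of a) mod 3: states 0..2, accept at 0
Minimal DFA: 3 states


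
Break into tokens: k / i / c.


Scan left to right, longest-match per lexeme
Tokens: ID(k), OP(/), ID(i), OP(/), ID(c)


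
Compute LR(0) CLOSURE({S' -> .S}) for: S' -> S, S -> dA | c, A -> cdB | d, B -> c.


Start: S' -> .S
For each item with dot before a nonterminal B, add B -> .γ for every B-production
Closure: [S' -> .S, S -> .dA, S -> .c]


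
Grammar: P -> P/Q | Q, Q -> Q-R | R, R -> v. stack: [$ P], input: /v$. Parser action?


shift '/' to continue P -> P/Q
Action: shift


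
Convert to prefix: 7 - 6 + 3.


left-to-right (same/higher precedence on left): tree is (+ (- 7 6) 3)
Prefix: + - 7 6 3


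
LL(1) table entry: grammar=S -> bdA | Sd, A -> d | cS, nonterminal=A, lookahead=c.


For [A, c]: 'c' ∈ FIRST(cS)
Entry: A -> cS


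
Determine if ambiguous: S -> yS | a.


right-linear, alternatives start with distinct terminals 'y' vs 'a': unique leftmost derivation
Unambiguous


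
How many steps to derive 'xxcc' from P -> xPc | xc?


Derivation: P => xPc => xxcc
Steps: 2


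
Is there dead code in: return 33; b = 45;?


statement follows a return and is unreachable
Dead: 'b = 45'


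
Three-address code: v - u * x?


Break into single-operator statements:
t1 = u * x
t2 = v - t1


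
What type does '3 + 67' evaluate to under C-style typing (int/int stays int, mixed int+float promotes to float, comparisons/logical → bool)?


Operand types: int + int
Rule: mixed int/float promotes to float; int/int stays int
Result type: int


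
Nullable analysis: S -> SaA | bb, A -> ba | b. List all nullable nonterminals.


A nonterminal is nullable iff some alternative derives ε (directly, or every symbol in it is nullable)
Nullable: {}


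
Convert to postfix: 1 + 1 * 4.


* has higher precedence, evaluate 1*4 first
Postfix: 1 1 4 * +


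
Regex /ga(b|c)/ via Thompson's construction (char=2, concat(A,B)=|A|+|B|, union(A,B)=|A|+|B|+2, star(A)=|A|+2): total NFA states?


Syntax tree has 4 char leaf(s), 1 union(s), 0 star(s)
chars contribute 4×2 = 8; each union adds +2; each star adds +2
Total: 8 + 2 + 0 = 10 states


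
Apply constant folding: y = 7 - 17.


7 - 17 = -10 at compile time
Optimized: y = -10


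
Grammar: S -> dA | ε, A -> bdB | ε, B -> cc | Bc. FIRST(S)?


Per alternative of S: FIRST(dA) = {d}; FIRST(ε) = {ε}
FIRST(S) = {d, ε}


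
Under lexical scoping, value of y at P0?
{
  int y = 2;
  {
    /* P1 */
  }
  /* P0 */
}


y declared in the same block as P0
y = 2


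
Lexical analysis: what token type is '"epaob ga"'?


Pattern: double-quoted sequence
Type: STRING_LITERAL


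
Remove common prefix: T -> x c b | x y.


Common prefix: 'x'
Factored: T -> x T', T' -> c b | y


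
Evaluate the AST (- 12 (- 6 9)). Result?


Evaluate inner: (- 6 9) = -3
Evaluate root: (- 12 -3) = 15
Result: 15


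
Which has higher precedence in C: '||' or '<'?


'<' is relational (level 7); '||' is logical OR (level 1)
Higher level binds tighter
'<' has higher precedence than '||'


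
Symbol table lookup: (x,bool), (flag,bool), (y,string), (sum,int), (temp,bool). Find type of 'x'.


Lookup 'x' → type bool


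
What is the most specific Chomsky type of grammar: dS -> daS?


LHS has context (more than one symbol) and |LHS| ≤ |RHS|
Classification: Type 1 (Context-Sensitive)


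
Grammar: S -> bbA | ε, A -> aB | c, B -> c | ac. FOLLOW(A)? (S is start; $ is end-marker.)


$ ∈ FOLLOW(S). For each A -> αBβ: add FIRST(β)\{ε} to FOLLOW(B); if β nullable, add FOLLOW(A).
FOLLOW(A) = {$}


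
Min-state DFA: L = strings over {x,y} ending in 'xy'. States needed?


Track the longest suffix of input matching a prefix of 'xy': 3 classes (prefixes of length 0..2)
Minimal DFA: 3 states


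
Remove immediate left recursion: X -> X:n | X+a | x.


Left-recursive alternatives: X:n, X+a; non-recursive: x
Introduce X': X -> xX', X' -> :nX' | +aX' | ε


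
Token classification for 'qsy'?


Pattern: letter/underscore followed by alphanumerics, not a keyword
Type: IDENTIFIER


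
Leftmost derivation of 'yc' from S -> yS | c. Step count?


Derivation: S => yS => yc
Steps: 2


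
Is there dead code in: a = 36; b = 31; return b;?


a is assigned but never read
Dead: 'a = 36'


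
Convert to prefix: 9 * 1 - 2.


left-to-right (same/higher precedence on left): tree is (- (* 9 1) 2)
Prefix: - * 9 1 2


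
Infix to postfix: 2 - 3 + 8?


Left to right (same or higher precedence on left)
Postfix: 2 3 - 8 +


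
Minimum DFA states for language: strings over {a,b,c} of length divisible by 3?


Track length mod 3: states 0..2, accept at 0
Minimal DFA: 3 states


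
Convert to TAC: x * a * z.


Break into single-operator statements:
t1 = x * a
t2 = t1 * z


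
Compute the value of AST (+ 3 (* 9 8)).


Evaluate inner: (* 9 8) = 72
Evaluate root: (+ 3 72) = 75
Result: 75


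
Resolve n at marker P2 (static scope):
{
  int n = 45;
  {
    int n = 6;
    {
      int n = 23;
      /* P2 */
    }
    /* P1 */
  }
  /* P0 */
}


n declared in the same block as P2
n = 23
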